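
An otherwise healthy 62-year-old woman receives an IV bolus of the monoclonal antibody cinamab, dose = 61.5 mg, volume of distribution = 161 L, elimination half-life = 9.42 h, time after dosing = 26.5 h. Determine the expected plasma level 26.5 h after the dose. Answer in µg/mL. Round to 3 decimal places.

0.054 µg/mL

C₀ = Dose / Vd = 61.50 / 161 = 0.3820 mg/L
k = ln2 / t½ = 0.693147 / 9.42 = 0.07358 h⁻¹
C = C₀ · e^(−k·t) = 0.3820 × e^(−0.07358 × 26.5)
  = 0.3820 × 0.1423 = 0.05436 mg/L
(0.05436 mg/L = 0.05436 µg/mL)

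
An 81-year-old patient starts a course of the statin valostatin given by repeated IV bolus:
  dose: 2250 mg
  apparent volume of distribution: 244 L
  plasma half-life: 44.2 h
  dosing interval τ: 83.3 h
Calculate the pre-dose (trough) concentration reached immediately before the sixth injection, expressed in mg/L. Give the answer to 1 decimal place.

3.4 mg/L

C₀ per dose = Dose / Vd = 2250 / 244 = 9.221 mg/L
k = ln2 / t½ = 0.693147 / 44.2 = 0.01568 h⁻¹
Fraction remaining after one interval: r = e^(−kτ) = e^(−0.01568 × 83.3) = 0.2709
Before dose 6, 5 doses have been given (aged 1τ, 2τ, 3τ, 4τ, 5τ).
C_trough = C₀ × (r + r² + … + r^5) = C₀ × r(1−r^5)/(1−r)
        = 9.221 × 0.2709 × (1 − 0.001459) / (1 − 0.2709) = 3.421 mg/L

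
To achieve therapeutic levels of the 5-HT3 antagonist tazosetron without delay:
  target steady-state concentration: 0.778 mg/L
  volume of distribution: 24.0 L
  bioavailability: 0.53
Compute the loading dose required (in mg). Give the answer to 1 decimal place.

35.2 mg

LD = Css × Vd / F = 0.778 × 24.0 / 0.53 = 35.23 mg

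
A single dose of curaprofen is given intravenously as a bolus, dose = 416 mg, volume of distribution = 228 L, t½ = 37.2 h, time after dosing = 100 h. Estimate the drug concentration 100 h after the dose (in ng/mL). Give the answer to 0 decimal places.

C₀ = Dose / Vd = 416.0 / 228 = 1.825 mg/L
k = ln2 / t½ = 0.693147 / 37.2 = 0.01863 h⁻¹
C = C₀ · e^(−k·t) = 1.825 × e^(−0.01863 × 100)
  = 1.825 × 0.1552 = 0.2832 mg/L
Convert: 0.2832 mg/L × 1000 = 283.2 ng/mL

283 ng/mL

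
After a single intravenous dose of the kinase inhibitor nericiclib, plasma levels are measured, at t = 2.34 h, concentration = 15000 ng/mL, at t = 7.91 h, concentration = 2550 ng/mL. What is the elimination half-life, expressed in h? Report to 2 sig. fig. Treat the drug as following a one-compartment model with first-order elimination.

2.2 h

k = ln(C₁/C₂) / (t₂ − t₁) = ln(15000/2550) / (7.91 − 2.34)
  = 1.772 / 5.570 = 0.3181 h⁻¹
t½ = ln2 / k = 0.693147 / 0.3181 = 2.179 h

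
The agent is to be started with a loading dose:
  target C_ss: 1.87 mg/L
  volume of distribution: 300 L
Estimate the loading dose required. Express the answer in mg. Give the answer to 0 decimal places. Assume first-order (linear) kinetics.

LD = Css × Vd = 1.87 × 300 = 561.0 mg

561 mg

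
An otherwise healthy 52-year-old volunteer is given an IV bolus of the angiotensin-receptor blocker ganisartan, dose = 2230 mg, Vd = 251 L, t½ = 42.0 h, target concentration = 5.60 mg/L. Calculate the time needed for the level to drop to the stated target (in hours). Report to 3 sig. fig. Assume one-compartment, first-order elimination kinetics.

28.0 h

C₀ = Dose / Vd = 2230 / 251 = 8.884 mg/L
k = ln2 / t½ = 0.693147 / 42.0 = 0.01650 h⁻¹
t = ln(C₀ / C) / k = ln(8.884 / 5.60) / 0.01650
  = ln(1.586) / 0.01650 = 0.4612 / 0.01650 = 27.95 h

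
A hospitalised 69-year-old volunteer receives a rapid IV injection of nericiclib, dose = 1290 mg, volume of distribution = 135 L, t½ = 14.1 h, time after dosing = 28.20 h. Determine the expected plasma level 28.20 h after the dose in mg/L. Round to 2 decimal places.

2.39 mg/L

C₀ = Dose / Vd = 1290 / 135 = 9.556 mg/L
k = ln2 / t½ = 0.693147 / 14.1 = 0.04916 h⁻¹
t / t½ = 28.20 / 14.1 = 2 half-lives
C = C₀ × (1/2)^2 = 9.556 × 0.2500 = 2.389 mg/L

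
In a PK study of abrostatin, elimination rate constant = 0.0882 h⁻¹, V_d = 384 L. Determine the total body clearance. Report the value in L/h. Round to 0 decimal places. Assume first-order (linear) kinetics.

CL = k × Vd = 0.0882 × 384 = 33.87 L/h

34 L/h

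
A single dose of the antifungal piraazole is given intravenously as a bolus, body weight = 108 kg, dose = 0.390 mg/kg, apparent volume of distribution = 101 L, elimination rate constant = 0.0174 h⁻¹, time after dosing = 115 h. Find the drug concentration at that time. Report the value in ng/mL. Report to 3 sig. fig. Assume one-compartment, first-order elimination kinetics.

Total dose = 0.390 × 108 = 42.12 mg
C₀ = Dose / Vd = 42.12 / 101 = 0.4170 mg/L
C = C₀ · e^(−k·t) = 0.4170 × e^(−0.01740 × 115)
  = 0.4170 × 0.1352 = 0.05638 mg/L
Convert: 0.05638 mg/L × 1000 = 56.38 ng/mL

56.4 ng/mL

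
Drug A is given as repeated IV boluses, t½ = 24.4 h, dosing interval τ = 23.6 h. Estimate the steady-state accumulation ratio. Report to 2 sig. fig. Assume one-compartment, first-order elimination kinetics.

k = ln2 / t½ = 0.693147 / 24.4 = 0.02841 h⁻¹
e^(−kτ) = e^(−0.02841 × 23.6) = 0.5115
Accumulation ratio R = 1 / (1 − e^(−kτ)) = 1 / (1 − 0.5115) = 2.047

2.0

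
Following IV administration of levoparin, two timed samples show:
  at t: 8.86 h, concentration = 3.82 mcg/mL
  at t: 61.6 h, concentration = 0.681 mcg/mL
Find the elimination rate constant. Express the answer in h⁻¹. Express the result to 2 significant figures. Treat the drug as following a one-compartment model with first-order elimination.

k = ln(C₁/C₂) / (t₂ − t₁) = ln(3.82/0.681) / (61.6 − 8.86)
  = 1.724 / 52.74 = 0.03269 h⁻¹

0.033 h⁻¹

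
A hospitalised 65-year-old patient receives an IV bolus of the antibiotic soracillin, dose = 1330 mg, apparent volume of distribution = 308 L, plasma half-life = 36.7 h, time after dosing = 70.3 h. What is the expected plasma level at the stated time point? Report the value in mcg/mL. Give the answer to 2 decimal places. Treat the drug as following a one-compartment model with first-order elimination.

1.14 mcg/mL

C₀ = Dose / Vd = 1330 / 308 = 4.318 mg/L
k = ln2 / t½ = 0.693147 / 36.7 = 0.01889 h⁻¹
C = C₀ · e^(−k·t) = 4.318 × e^(−0.01889 × 70.3)
  = 4.318 × 0.2650 = 1.144 mg/L
(1.144 mg/L = 1.144 mcg/mL)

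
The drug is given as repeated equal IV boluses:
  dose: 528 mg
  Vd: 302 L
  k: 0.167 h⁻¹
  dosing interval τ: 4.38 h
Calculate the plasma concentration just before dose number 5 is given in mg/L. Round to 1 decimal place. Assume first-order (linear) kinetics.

1.5 mg/L

C₀ per dose = Dose / Vd = 528 / 302 = 1.748 mg/L
Fraction remaining after one interval: r = e^(−kτ) = e^(−0.1670 × 4.38) = 0.4812
Before dose 5, 4 doses have been given (aged 1τ, 2τ, 3τ, 4τ).
C_trough = C₀ × (r + r² + … + r^4) = C₀ × r(1−r^4)/(1−r)
        = 1.748 × 0.4812 × (1 − 0.05362) / (1 − 0.4812) = 1.534 mg/L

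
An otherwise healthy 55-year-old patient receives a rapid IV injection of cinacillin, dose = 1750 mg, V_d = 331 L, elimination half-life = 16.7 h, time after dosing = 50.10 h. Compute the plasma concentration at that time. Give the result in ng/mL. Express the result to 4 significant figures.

C₀ = Dose / Vd = 1750 / 331 = 5.287 mg/L
k = ln2 / t½ = 0.693147 / 16.7 = 0.04151 h⁻¹
t / t½ = 50.10 / 16.7 = 3 half-lives
C = C₀ × (1/2)^3 = 5.287 × 0.1250 = 0.6609 mg/L
Convert: 0.6609 mg/L × 1000 = 660.9 ng/mL

660.9 ng/mL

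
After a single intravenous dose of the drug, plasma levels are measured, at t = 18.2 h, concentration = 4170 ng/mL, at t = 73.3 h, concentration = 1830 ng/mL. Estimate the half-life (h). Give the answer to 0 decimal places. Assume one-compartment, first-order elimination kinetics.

k = ln(C₁/C₂) / (t₂ − t₁) = ln(4170/1830) / (73.3 − 18.2)
  = 0.8236 / 55.10 = 0.01495 h⁻¹
t½ = ln2 / k = 0.693147 / 0.01495 = 46.36 h

46 h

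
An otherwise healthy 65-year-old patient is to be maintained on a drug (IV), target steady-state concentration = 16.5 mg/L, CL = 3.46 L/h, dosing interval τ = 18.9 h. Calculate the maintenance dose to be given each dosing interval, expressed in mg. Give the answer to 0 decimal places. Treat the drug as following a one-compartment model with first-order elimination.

1079 mg

At steady state, Dose/τ = Css × CL.
Dose = Css × CL × τ = 16.5 × 3.460 × 18.9 = 1079 mg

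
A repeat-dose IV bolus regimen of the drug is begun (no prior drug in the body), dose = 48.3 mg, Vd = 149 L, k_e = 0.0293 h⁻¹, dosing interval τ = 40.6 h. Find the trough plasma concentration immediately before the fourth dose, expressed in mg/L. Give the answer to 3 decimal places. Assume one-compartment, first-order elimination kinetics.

C₀ per dose = Dose / Vd = 48.3 / 149 = 0.3242 mg/L
Fraction remaining after one interval: r = e^(−kτ) = e^(−0.02930 × 40.6) = 0.3043
Before dose 4, 3 doses have been given (aged 1τ, 2τ, 3τ).
C_trough = C₀ × (r + r² + … + r^3) = C₀ × r(1−r^3)/(1−r)
        = 0.3242 × 0.3043 × (1 − 0.02818) / (1 − 0.3043) = 0.1378 mg/L

0.138 mg/L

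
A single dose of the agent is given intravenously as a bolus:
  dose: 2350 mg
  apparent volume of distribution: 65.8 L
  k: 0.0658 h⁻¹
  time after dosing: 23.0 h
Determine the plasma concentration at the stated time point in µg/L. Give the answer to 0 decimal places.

7863 µg/L

C₀ = Dose / Vd = 2350 / 65.8 = 35.71 mg/L
C = C₀ · e^(−k·t) = 35.71 × e^(−0.06580 × 23.0)
  = 35.71 × 0.2202 = 7.863 mg/L
Convert: 7.863 mg/L × 1000 = 7863 µg/L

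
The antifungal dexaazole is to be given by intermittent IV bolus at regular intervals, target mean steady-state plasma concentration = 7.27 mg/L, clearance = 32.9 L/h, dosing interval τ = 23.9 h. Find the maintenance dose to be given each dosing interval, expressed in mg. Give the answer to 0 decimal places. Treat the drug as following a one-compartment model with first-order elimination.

5716 mg

At steady state, Dose/τ = Css × CL.
Dose = Css × CL × τ = 7.27 × 32.90 × 23.9 = 5716 mg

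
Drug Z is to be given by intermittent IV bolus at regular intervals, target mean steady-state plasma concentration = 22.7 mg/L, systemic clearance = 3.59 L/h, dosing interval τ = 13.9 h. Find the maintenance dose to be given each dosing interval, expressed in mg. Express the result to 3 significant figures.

At steady state, Dose/τ = Css × CL.
Dose = Css × CL × τ = 22.7 × 3.590 × 13.9 = 1133 mg

1130 mg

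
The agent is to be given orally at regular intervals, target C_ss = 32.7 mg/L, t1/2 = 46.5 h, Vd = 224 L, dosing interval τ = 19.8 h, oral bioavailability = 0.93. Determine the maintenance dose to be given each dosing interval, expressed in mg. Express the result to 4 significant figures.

2325 mg

k = ln2 / t½ = 0.693147 / 46.5 = 0.01491 h⁻¹
CL = k × Vd = 0.01491 × 224 = 3.340 L/h
At steady state, F × (Dose/τ) = Css × CL.
Dose = Css × CL × τ / F = 32.7 × 3.340 × 19.8 / 0.93 = 2325 mg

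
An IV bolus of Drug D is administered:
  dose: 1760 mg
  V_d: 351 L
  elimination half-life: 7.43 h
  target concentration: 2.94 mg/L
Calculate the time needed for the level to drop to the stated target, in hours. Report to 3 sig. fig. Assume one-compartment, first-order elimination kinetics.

5.72 h

C₀ = Dose / Vd = 1760 / 351 = 5.014 mg/L
k = ln2 / t½ = 0.693147 / 7.43 = 0.09329 h⁻¹
t = ln(C₀ / C) / k = ln(5.014 / 2.94) / 0.09329
  = ln(1.705) / 0.09329 = 0.5336 / 0.09329 = 5.720 h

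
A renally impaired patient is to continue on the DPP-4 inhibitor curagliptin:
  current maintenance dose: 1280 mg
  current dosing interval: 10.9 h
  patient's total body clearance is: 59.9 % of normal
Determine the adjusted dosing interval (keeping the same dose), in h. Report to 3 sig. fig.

To keep the same average steady-state level, dosing rate must scale with clearance.
CL ratio = 59.9 / 100 = 0.5990
New interval (same dose) = 10.9 / 0.5990 = 18.20 h

18.2 h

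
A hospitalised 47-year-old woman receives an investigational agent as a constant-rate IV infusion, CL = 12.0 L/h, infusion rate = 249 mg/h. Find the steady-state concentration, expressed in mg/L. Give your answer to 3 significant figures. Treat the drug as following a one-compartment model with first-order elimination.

At steady state Css = R₀ / CL = 249 / 12.00 = 20.75 mg/L

20.8 mg/L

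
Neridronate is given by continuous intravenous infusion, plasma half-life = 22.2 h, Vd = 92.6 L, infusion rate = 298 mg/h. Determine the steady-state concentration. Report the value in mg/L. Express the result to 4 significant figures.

k = ln2 / t½ = 0.693147 / 22.2 = 0.03122 h⁻¹
CL = k × Vd = 0.03122 × 92.6 = 2.891 L/h
At steady state Css = R₀ / CL = 298 / 2.891 = 103.1 mg/L

103.1 mg/L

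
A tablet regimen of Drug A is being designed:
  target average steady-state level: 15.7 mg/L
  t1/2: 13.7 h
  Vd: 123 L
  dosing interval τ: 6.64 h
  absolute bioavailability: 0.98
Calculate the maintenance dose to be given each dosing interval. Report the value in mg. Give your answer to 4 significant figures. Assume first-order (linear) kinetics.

662.0 mg

k = ln2 / t½ = 0.693147 / 13.7 = 0.05059 h⁻¹
CL = k × Vd = 0.05059 × 123 = 6.223 L/h
At steady state, F × (Dose/τ) = Css × CL.
Dose = Css × CL × τ / F = 15.7 × 6.223 × 6.64 / 0.98 = 662.0 mg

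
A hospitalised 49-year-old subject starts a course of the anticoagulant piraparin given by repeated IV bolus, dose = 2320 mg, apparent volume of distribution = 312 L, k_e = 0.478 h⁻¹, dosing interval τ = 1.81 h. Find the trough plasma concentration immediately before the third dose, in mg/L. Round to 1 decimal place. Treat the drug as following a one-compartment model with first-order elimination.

C₀ per dose = Dose / Vd = 2320 / 312 = 7.436 mg/L
Fraction remaining after one interval: r = e^(−kτ) = e^(−0.4780 × 1.81) = 0.4210
Before dose 3, 2 doses have been given (aged 1τ, 2τ).
C_trough = C₀ × (r + r²) = 7.436 × (0.4210 + 0.1772) = 4.448 mg/L

4.4 mg/L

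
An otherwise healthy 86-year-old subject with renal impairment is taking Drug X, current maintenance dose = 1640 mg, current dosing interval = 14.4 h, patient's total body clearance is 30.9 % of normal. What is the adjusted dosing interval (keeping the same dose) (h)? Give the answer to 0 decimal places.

47 h

To keep the same average steady-state level, dosing rate must scale with clearance.
CL ratio = 30.9 / 100 = 0.3090
New interval (same dose) = 14.4 / 0.3090 = 46.60 h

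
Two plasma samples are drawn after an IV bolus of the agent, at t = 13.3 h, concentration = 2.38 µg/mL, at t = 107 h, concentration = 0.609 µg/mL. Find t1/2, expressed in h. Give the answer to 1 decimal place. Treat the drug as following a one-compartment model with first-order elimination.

k = ln(C₁/C₂) / (t₂ − t₁) = ln(2.38/0.609) / (107 − 13.3)
  = 1.363 / 93.70 = 0.01455 h⁻¹
t½ = ln2 / k = 0.693147 / 0.01455 = 47.64 h

47.6 h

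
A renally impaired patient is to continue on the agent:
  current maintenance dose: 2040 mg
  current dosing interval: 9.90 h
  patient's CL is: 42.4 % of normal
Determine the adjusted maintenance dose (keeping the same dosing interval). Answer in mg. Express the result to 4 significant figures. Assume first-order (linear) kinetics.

865.0 mg

To keep the same average steady-state level, dosing rate must scale with clearance.
CL ratio = 42.4 / 100 = 0.4240
New dose (same interval) = 2040 × 0.4240 = 865.0 mg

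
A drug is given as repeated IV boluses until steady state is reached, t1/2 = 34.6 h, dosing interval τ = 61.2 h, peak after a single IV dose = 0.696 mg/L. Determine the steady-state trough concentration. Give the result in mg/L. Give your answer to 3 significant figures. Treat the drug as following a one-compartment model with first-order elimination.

0.289 mg/L

k = ln2 / t½ = 0.693147 / 34.6 = 0.02003 h⁻¹
e^(−kτ) = e^(−0.02003 × 61.2) = 0.2935
Accumulation ratio R = 1 / (1 − e^(−kτ)) = 1 / (1 − 0.2935) = 1.415
Steady-state trough = C₀ × R × e^(−kτ) = 0.696 × 1.415 × 0.2935 = 0.2891 mg/L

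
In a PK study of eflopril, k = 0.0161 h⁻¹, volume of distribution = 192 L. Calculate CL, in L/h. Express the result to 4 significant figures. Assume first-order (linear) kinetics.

CL = k × Vd = 0.0161 × 192 = 3.091 L/h

3.091 L/h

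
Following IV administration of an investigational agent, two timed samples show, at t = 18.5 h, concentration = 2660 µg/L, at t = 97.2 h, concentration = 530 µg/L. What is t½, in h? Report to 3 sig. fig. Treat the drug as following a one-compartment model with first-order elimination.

k = ln(C₁/C₂) / (t₂ − t₁) = ln(2660/530) / (97.2 − 18.5)
  = 1.613 / 78.70 = 0.02050 h⁻¹
t½ = ln2 / k = 0.693147 / 0.02050 = 33.81 h

33.8 h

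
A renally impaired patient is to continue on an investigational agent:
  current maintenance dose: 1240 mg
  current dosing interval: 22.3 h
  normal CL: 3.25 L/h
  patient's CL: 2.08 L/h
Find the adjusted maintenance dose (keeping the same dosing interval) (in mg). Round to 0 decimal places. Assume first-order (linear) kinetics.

To keep the same average steady-state level, dosing rate must scale with clearance.
CL ratio = 2.08 / 3.25 = 0.6400
New dose (same interval) = 1240 × 0.6400 = 793.6 mg

794 mg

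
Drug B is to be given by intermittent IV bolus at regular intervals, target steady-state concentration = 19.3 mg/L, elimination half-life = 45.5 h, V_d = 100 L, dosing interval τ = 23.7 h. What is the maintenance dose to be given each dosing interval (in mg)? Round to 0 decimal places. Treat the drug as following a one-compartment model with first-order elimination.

k = ln2 / t½ = 0.693147 / 45.5 = 0.01523 h⁻¹
CL = k × Vd = 0.01523 × 100 = 1.523 L/h
At steady state, Dose/τ = Css × CL.
Dose = Css × CL × τ = 19.3 × 1.523 × 23.7 = 696.6 mg

697 mg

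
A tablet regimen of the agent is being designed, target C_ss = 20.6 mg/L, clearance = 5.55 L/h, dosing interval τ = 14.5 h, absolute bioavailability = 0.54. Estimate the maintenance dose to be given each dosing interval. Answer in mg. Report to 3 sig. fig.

At steady state, F × (Dose/τ) = Css × CL.
Dose = Css × CL × τ / F = 20.6 × 5.550 × 14.5 / 0.54 = 3070 mg

3070 mg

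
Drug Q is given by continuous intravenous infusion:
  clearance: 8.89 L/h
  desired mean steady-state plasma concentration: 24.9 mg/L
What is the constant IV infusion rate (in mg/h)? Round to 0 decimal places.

At steady state, infusion rate R₀ = Css × CL = 24.9 × 8.890 = 221.4 mg/h

221 mg/h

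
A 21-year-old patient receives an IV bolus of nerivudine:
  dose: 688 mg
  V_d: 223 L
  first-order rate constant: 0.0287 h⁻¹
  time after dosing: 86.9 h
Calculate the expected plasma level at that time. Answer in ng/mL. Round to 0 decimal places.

C₀ = Dose / Vd = 688.0 / 223 = 3.085 mg/L
C = C₀ · e^(−k·t) = 3.085 × e^(−0.02870 × 86.9)
  = 3.085 × 0.08258 = 0.2548 mg/L
Convert: 0.2548 mg/L × 1000 = 254.8 ng/mL

255 ng/mL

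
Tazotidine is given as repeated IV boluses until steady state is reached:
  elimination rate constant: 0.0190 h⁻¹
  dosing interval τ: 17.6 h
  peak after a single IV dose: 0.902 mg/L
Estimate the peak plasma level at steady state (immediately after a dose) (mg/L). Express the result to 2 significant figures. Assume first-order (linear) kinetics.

3.2 mg/L

e^(−kτ) = e^(−0.01900 × 17.6) = 0.7158
Accumulation ratio R = 1 / (1 − e^(−kτ)) = 1 / (1 − 0.7158) = 3.519
Steady-state peak = C₀ × R = 0.902 × 3.519 = 3.174 mg/L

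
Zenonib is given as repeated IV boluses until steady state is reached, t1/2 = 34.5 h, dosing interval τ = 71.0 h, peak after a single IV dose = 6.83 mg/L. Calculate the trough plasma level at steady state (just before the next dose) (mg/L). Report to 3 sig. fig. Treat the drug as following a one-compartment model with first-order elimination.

k = ln2 / t½ = 0.693147 / 34.5 = 0.02009 h⁻¹
e^(−kτ) = e^(−0.02009 × 71.0) = 0.2402
Accumulation ratio R = 1 / (1 − e^(−kτ)) = 1 / (1 − 0.2402) = 1.316
Steady-state trough = C₀ × R × e^(−kτ) = 6.83 × 1.316 × 0.2402 = 2.159 mg/L

2.16 mg/L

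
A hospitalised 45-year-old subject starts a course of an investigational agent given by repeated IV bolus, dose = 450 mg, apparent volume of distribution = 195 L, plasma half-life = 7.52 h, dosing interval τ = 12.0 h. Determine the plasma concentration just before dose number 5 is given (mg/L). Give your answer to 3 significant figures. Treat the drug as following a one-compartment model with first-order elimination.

C₀ per dose = Dose / Vd = 450 / 195 = 2.308 mg/L
k = ln2 / t½ = 0.693147 / 7.52 = 0.09217 h⁻¹
Fraction remaining after one interval: r = e^(−kτ) = e^(−0.09217 × 12.0) = 0.3309
Before dose 5, 4 doses have been given (aged 1τ, 2τ, 3τ, 4τ).
C_trough = C₀ × (r + r² + … + r^4) = C₀ × r(1−r^4)/(1−r)
        = 2.308 × 0.3309 × (1 − 0.01199) / (1 − 0.3309) = 1.128 mg/L

1.13 mg/L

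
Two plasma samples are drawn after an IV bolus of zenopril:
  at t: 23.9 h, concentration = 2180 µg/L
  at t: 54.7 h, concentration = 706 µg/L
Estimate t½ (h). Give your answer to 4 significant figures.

k = ln(C₁/C₂) / (t₂ − t₁) = ln(2180/706) / (54.7 − 23.9)
  = 1.127 / 30.80 = 0.03659 h⁻¹
t½ = ln2 / k = 0.693147 / 0.03659 = 18.94 h

18.94 h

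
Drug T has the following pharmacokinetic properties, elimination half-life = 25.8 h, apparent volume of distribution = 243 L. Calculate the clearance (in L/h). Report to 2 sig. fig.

6.5 L/h

k = ln2 / t½ = 0.693147 / 25.8 = 0.02687 h⁻¹
CL = k × Vd = 0.02687 × 243 = 6.529 L/h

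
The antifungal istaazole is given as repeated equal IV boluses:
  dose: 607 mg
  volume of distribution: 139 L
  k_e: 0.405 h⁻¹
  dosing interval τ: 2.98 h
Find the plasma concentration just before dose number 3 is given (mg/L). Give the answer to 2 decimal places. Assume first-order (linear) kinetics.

C₀ per dose = Dose / Vd = 607 / 139 = 4.367 mg/L
Fraction remaining after one interval: r = e^(−kτ) = e^(−0.4050 × 2.98) = 0.2991
Before dose 3, 2 doses have been given (aged 1τ, 2τ).
C_trough = C₀ × (r + r²) = 4.367 × (0.2991 + 0.08946) = 1.697 mg/L

1.70 mg/L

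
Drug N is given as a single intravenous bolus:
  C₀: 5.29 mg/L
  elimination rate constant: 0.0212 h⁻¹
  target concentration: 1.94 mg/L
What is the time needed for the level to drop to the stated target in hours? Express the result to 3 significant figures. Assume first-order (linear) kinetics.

47.3 h

t = ln(C₀ / C) / k = ln(5.290 / 1.94) / 0.02120
  = ln(2.727) / 0.02120 = 1.003 / 0.02120 = 47.31 h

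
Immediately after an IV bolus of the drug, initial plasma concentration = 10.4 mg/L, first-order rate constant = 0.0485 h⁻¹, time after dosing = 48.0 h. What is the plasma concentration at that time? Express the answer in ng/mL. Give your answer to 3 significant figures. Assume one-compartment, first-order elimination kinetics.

1010 ng/mL

C = C₀ · e^(−k·t) = 10.40 × e^(−0.04850 × 48.0)
  = 10.40 × 0.09749 = 1.014 mg/L
Convert: 1.014 mg/L × 1000 = 1014 ng/mL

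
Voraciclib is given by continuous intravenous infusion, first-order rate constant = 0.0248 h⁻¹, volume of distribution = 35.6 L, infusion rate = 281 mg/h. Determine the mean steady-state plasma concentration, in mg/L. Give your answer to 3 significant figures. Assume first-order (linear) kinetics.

CL = k × Vd = 0.02480 × 35.6 = 0.8829 L/h
At steady state Css = R₀ / CL = 281 / 0.8829 = 318.3 mg/L

318 mg/L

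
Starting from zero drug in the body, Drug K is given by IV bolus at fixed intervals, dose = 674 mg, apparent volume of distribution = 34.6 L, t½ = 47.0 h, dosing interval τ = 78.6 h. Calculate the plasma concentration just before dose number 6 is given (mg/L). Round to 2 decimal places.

C₀ per dose = Dose / Vd = 674 / 34.6 = 19.48 mg/L
k = ln2 / t½ = 0.693147 / 47.0 = 0.01475 h⁻¹
Fraction remaining after one interval: r = e^(−kτ) = e^(−0.01475 × 78.6) = 0.3137
Before dose 6, 5 doses have been given (aged 1τ, 2τ, 3τ, 4τ, 5τ).
C_trough = C₀ × (r + r² + … + r^5) = C₀ × r(1−r^5)/(1−r)
        = 19.48 × 0.3137 × (1 − 0.003038) / (1 − 0.3137) = 8.877 mg/L

8.88 mg/L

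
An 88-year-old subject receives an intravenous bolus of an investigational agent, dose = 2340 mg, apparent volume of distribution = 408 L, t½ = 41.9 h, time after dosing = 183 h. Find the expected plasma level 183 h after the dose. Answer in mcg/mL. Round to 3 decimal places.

C₀ = Dose / Vd = 2340 / 408 = 5.735 mg/L
k = ln2 / t½ = 0.693147 / 41.9 = 0.01654 h⁻¹
C = C₀ · e^(−k·t) = 5.735 × e^(−0.01654 × 183)
  = 5.735 × 0.04847 = 0.2780 mg/L
(0.2780 mg/L = 0.2780 mcg/mL)

0.278 mcg/mL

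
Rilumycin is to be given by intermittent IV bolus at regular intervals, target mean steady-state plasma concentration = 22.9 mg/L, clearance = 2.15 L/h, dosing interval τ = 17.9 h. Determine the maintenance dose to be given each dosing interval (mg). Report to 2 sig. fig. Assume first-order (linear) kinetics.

880 mg

At steady state, Dose/τ = Css × CL.
Dose = Css × CL × τ = 22.9 × 2.150 × 17.9 = 881.3 mg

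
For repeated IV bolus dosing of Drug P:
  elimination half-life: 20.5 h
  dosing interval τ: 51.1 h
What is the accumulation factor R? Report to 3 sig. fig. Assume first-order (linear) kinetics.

1.22

k = ln2 / t½ = 0.693147 / 20.5 = 0.03381 h⁻¹
e^(−kτ) = e^(−0.03381 × 51.1) = 0.1777
Accumulation ratio R = 1 / (1 − e^(−kτ)) = 1 / (1 − 0.1777) = 1.216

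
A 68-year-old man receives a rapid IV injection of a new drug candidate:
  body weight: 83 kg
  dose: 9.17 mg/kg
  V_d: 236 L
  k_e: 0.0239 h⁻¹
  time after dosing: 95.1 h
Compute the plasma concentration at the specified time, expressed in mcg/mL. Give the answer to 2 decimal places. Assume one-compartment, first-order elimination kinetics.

Total dose = 9.17 × 83 = 761.1 mg
C₀ = Dose / Vd = 761.1 / 236 = 3.225 mg/L
C = C₀ · e^(−k·t) = 3.225 × e^(−0.02390 × 95.1)
  = 3.225 × 0.1030 = 0.3322 mg/L
(0.3322 mg/L = 0.3322 mcg/mL)

0.33 mcg/mL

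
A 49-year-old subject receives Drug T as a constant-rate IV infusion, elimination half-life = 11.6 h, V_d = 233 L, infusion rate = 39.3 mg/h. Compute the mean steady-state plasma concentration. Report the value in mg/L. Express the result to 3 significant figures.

k = ln2 / t½ = 0.693147 / 11.6 = 0.05975 h⁻¹
CL = k × Vd = 0.05975 × 233 = 13.92 L/h
At steady state Css = R₀ / CL = 39.3 / 13.92 = 2.823 mg/L

2.82 mg/L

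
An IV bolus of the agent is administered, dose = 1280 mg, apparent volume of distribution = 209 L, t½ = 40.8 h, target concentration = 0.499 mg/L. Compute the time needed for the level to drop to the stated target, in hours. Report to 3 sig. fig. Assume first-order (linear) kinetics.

148 h

C₀ = Dose / Vd = 1280 / 209 = 6.124 mg/L
k = ln2 / t½ = 0.693147 / 40.8 = 0.01699 h⁻¹
t = ln(C₀ / C) / k = ln(6.124 / 0.499) / 0.01699
  = ln(12.27) / 0.01699 = 2.507 / 0.01699 = 147.6 h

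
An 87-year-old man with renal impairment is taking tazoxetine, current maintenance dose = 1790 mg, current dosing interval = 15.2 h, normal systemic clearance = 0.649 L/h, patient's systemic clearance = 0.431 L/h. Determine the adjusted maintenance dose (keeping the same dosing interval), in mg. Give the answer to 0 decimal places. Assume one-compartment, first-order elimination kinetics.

1189 mg

To keep the same average steady-state level, dosing rate must scale with clearance.
CL ratio = 0.431 / 0.649 = 0.6641
New dose (same interval) = 1790 × 0.6641 = 1189 mg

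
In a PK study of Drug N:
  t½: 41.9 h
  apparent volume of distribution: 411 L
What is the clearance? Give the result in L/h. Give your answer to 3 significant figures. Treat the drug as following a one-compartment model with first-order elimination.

k = ln2 / t½ = 0.693147 / 41.9 = 0.01654 h⁻¹
CL = k × Vd = 0.01654 × 411 = 6.798 L/h

6.80 L/h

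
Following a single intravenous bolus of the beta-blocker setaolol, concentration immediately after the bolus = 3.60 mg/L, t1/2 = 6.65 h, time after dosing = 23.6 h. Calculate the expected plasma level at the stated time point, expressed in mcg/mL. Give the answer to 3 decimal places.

0.308 mcg/mL

k = ln2 / t½ = 0.693147 / 6.65 = 0.1042 h⁻¹
C = C₀ · e^(−k·t) = 3.600 × e^(−0.1042 × 23.6)
  = 3.600 × 0.08551 = 0.3078 mg/L
(0.3078 mg/L = 0.3078 mcg/mL)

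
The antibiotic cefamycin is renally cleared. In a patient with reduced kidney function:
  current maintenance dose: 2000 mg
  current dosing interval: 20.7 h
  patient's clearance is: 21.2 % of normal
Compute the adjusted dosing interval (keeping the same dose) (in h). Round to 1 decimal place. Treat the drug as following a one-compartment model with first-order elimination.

97.6 h

To keep the same average steady-state level, dosing rate must scale with clearance.
CL ratio = 21.2 / 100 = 0.2120
New interval (same dose) = 20.7 / 0.2120 = 97.64 h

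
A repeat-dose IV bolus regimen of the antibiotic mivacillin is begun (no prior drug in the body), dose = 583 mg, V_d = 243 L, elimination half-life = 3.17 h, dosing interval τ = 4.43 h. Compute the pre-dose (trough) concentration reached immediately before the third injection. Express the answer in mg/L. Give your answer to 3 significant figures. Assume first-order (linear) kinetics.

C₀ per dose = Dose / Vd = 583 / 243 = 2.399 mg/L
k = ln2 / t½ = 0.693147 / 3.17 = 0.2187 h⁻¹
Fraction remaining after one interval: r = e^(−kτ) = e^(−0.2187 × 4.43) = 0.3795
Before dose 3, 2 doses have been given (aged 1τ, 2τ).
C_trough = C₀ × (r + r²) = 2.399 × (0.3795 + 0.1440) = 1.256 mg/L

1.26 mg/L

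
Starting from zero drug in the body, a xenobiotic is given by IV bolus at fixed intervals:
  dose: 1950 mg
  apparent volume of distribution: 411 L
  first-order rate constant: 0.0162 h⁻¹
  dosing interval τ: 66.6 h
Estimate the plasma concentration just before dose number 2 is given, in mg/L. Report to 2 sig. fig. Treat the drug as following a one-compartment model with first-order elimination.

1.6 mg/L

C₀ per dose = Dose / Vd = 1950 / 411 = 4.745 mg/L
Fraction remaining after one interval: r = e^(−kτ) = e^(−0.01620 × 66.6) = 0.3400
Before dose 2, 1 dose has been given (aged 1τ).
C_trough = C₀ × r = 4.745 × 0.3400 = 1.613 mg/L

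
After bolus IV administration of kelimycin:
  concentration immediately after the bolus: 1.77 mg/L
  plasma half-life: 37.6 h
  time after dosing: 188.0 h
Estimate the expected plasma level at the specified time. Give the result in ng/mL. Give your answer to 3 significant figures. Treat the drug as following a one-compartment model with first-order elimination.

55.3 ng/mL

k = ln2 / t½ = 0.693147 / 37.6 = 0.01843 h⁻¹
t / t½ = 188.0 / 37.6 = 5 half-lives
C = C₀ × (1/2)^5 = 1.770 × 0.03125 = 0.05531 mg/L
Convert: 0.05531 mg/L × 1000 = 55.31 ng/mL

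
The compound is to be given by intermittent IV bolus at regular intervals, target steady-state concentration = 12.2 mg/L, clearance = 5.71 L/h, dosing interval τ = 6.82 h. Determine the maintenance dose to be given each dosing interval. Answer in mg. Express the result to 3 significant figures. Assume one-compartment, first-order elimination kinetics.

At steady state, Dose/τ = Css × CL.
Dose = Css × CL × τ = 12.2 × 5.710 × 6.82 = 475.1 mg

475 mg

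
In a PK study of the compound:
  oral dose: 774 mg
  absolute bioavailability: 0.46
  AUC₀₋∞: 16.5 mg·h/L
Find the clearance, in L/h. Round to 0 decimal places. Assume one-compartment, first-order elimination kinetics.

CL = F·Dose / AUC = 0.46 × 774 / 16.5 = 21.58 L/h

22 L/h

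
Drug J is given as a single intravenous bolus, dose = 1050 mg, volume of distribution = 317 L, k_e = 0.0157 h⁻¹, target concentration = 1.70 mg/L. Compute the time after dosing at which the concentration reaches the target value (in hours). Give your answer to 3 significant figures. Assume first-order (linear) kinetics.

C₀ = Dose / Vd = 1050 / 317 = 3.312 mg/L
t = ln(C₀ / C) / k = ln(3.312 / 1.70) / 0.01570
  = ln(1.948) / 0.01570 = 0.6668 / 0.01570 = 42.47 h

42.5 h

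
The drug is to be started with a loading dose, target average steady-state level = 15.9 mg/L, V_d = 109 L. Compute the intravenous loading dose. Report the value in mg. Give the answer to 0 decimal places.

LD = Css × Vd = 15.9 × 109 = 1733 mg

1733 mg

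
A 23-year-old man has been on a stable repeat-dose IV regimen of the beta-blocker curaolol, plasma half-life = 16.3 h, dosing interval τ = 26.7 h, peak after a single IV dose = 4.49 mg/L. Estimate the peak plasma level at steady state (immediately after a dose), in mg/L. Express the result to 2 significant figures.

6.6 mg/L

k = ln2 / t½ = 0.693147 / 16.3 = 0.04252 h⁻¹
e^(−kτ) = e^(−0.04252 × 26.7) = 0.3213
Accumulation ratio R = 1 / (1 − e^(−kτ)) = 1 / (1 − 0.3213) = 1.473
Steady-state peak = C₀ × R = 4.49 × 1.473 = 6.614 mg/L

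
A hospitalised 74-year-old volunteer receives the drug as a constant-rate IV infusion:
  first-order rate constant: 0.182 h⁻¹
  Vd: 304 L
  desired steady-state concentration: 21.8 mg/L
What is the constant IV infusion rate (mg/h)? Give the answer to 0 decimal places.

1206 mg/h

CL = k × Vd = 0.1820 × 304 = 55.33 L/h
At steady state, infusion rate R₀ = Css × CL = 21.8 × 55.33 = 1206 mg/h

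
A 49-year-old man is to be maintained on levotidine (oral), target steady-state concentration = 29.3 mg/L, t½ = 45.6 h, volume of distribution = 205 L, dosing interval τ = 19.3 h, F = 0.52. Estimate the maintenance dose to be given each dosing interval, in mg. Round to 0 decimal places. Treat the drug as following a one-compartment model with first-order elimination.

3389 mg

k = ln2 / t½ = 0.693147 / 45.6 = 0.01520 h⁻¹
CL = k × Vd = 0.01520 × 205 = 3.116 L/h
At steady state, F × (Dose/τ) = Css × CL.
Dose = Css × CL × τ / F = 29.3 × 3.116 × 19.3 / 0.52 = 3389 mg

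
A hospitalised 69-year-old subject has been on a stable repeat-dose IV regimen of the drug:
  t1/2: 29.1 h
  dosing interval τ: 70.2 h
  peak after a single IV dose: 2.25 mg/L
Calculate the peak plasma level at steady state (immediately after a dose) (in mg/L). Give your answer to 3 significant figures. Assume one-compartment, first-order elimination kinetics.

k = ln2 / t½ = 0.693147 / 29.1 = 0.02382 h⁻¹
e^(−kτ) = e^(−0.02382 × 70.2) = 0.1878
Accumulation ratio R = 1 / (1 − e^(−kτ)) = 1 / (1 − 0.1878) = 1.231
Steady-state peak = C₀ × R = 2.25 × 1.231 = 2.770 mg/L

2.77 mg/L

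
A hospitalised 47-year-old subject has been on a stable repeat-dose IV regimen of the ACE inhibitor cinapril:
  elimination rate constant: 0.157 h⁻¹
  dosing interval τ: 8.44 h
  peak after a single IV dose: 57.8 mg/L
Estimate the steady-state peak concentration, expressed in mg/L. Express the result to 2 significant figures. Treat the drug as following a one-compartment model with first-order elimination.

79 mg/L

e^(−kτ) = e^(−0.1570 × 8.44) = 0.2658
Accumulation ratio R = 1 / (1 − e^(−kτ)) = 1 / (1 − 0.2658) = 1.362
Steady-state peak = C₀ × R = 57.8 × 1.362 = 78.72 mg/L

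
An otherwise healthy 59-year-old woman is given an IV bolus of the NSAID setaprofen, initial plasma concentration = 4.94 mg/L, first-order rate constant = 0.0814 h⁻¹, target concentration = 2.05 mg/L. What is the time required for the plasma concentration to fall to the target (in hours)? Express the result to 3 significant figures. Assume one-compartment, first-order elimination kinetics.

10.8 h

t = ln(C₀ / C) / k = ln(4.940 / 2.05) / 0.08140
  = ln(2.410) / 0.08140 = 0.8796 / 0.08140 = 10.81 h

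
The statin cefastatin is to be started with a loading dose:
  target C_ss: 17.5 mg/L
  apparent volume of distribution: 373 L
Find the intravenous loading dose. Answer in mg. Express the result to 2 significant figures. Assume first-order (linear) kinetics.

6500 mg

LD = Css × Vd = 17.5 × 373 = 6528 mg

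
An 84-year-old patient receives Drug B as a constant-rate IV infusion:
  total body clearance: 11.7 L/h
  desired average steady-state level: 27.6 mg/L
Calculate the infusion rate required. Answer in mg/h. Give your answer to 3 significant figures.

At steady state, infusion rate R₀ = Css × CL = 27.6 × 11.70 = 322.9 mg/h

323 mg/h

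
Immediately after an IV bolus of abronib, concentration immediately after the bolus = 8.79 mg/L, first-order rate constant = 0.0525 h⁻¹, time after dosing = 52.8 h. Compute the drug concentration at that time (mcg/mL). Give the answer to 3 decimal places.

C = C₀ · e^(−k·t) = 8.790 × e^(−0.05250 × 52.8)
  = 8.790 × 0.06254 = 0.5497 mg/L
(0.5497 mg/L = 0.5497 mcg/mL)

0.550 mcg/mL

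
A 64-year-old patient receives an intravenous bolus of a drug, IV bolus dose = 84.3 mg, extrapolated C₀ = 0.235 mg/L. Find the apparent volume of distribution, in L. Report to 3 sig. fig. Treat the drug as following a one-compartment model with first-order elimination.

Vd = Dose / C₀ = 84.30 / 0.235 = 358.7 L

359 L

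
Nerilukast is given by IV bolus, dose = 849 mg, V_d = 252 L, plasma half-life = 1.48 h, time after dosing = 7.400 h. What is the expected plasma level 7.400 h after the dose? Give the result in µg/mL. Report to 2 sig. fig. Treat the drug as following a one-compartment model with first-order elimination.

0.11 µg/mL

C₀ = Dose / Vd = 849.0 / 252 = 3.369 mg/L
k = ln2 / t½ = 0.693147 / 1.48 = 0.4683 h⁻¹
t / t½ = 7.400 / 1.48 = 5 half-lives
C = C₀ × (1/2)^5 = 3.369 × 0.03125 = 0.1053 mg/L
(0.1053 mg/L = 0.1053 µg/mL)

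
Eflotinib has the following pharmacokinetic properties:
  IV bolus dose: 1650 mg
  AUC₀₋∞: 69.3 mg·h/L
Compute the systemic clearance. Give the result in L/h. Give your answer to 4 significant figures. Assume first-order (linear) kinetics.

CL = Dose / AUC = 1650 / 69.3 = 23.81 L/h

23.81 L/h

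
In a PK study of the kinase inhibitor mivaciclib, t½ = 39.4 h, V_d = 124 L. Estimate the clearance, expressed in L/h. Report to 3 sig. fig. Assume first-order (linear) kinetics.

k = ln2 / t½ = 0.693147 / 39.4 = 0.01759 h⁻¹
CL = k × Vd = 0.01759 × 124 = 2.181 L/h

2.18 L/h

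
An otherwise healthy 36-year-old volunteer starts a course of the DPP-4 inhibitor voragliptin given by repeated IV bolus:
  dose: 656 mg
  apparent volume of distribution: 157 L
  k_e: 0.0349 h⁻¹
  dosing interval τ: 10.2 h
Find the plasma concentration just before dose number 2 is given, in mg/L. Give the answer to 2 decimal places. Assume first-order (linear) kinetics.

C₀ per dose = Dose / Vd = 656 / 157 = 4.178 mg/L
Fraction remaining after one interval: r = e^(−kτ) = e^(−0.03490 × 10.2) = 0.7005
Before dose 2, 1 dose has been given (aged 1τ).
C_trough = C₀ × r = 4.178 × 0.7005 = 2.927 mg/L

2.93 mg/L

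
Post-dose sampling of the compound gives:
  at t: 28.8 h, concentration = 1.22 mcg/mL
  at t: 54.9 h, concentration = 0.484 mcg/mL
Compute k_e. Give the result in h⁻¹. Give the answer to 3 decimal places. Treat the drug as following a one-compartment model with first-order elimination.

k = ln(C₁/C₂) / (t₂ − t₁) = ln(1.22/0.484) / (54.9 − 28.8)
  = 0.9245 / 26.10 = 0.03542 h⁻¹

0.035 h⁻¹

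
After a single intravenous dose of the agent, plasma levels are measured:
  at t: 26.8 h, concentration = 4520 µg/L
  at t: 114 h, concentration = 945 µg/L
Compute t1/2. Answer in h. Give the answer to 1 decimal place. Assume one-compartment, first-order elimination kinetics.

38.6 h

k = ln(C₁/C₂) / (t₂ − t₁) = ln(4520/945) / (114 − 26.8)
  = 1.565 / 87.20 = 0.01795 h⁻¹
t½ = ln2 / k = 0.693147 / 0.01795 = 38.62 h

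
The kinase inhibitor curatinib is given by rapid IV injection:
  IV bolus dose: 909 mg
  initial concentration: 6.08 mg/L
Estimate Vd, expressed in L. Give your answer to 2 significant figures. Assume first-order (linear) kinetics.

Vd = Dose / C₀ = 909.0 / 6.08 = 149.5 L

150 L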